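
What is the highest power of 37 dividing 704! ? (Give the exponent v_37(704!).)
v_37(704!) = 19

Legendre's formula: v_p(n!) = Σ_{k ≥ 1} ⌊n / p^k⌋. For p = 37, n = 704, the terms are:
  ⌊704/37^1⌋ = ⌊704/37⌋ = 19
(the next term ⌊704/37^2⌋ = 0, terminating the sum). Summing: v_37(704!) = 19 = 19.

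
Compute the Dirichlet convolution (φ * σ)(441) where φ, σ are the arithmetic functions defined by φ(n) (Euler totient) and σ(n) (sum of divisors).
(φ * σ)(441) = 3969

Divisors of 441: [1, 3, 7, 9, 21, 49, 63, 147, 441]. For each d | 441:
  d = 1: φ(1) · σ(441/1) = 1 · 741 = 741
  d = 3: φ(3) · σ(441/3) = 2 · 228 = 456
  d = 7: φ(7) · σ(441/7) = 6 · 104 = 624
  d = 9: φ(9) · σ(441/9) = 6 · 57 = 342
  d = 21: φ(21) · σ(441/21) = 12 · 32 = 384
  d = 49: φ(49) · σ(441/49) = 42 · 13 = 546
  d = 63: φ(63) · σ(441/63) = 36 · 8 = 288
  d = 147: φ(147) · σ(441/147) = 84 · 4 = 336
  d = 441: φ(441) · σ(441/441) = 252 · 1 = 252
Summing: (φ * σ)(441) = 741 + 456 + 624 + 342 + 384 + 546 + 288 + 336 + 252 = 3969.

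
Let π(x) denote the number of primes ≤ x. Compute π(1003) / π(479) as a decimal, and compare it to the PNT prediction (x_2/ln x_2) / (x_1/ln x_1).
π(1003)/π(479) = 168/92 ≈ 1.8261;  PNT prediction ≈ 1.8700.

π(479) = 92 and π(1003) = 168, so π(1003)/π(479) ≈ 1.8261. The PNT-predicted ratio is (1003/ln(1003)) / (479/ln(479)) ≈ 1.8700. The two agree to within a few percent, as expected.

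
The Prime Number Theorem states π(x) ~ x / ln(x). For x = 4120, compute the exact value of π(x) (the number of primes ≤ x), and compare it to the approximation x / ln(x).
π(4120) = 566;  x/ln(x) ≈ 494.98;  relative error ≈ 12.55%.

Directly count primes up to 4120: π(4120) = 566. The PNT approximation gives 4120/ln(4120) ≈ 4120/8.32361 ≈ 494.98. Relative error (π(x) − x/ln(x)) / π(x) ≈ 12.55%; the approximation is known to undercount slightly (Li(x) is a better estimate).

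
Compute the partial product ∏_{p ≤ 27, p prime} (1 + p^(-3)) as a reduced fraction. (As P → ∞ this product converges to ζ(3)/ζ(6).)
∏ = 16117288424681472/13642976755448975

The primes p ≤ 27 are [2, 3, 5, 7, 11, 13, 17, 19, 23]. For each, (1 + 1/p^3) = (p^3 + 1)/p^3. Multiplying these fractions over p ∈ [2, 3, 5, 7, 11, 13, 17, 19, 23] gives 16117288424681472/13642976755448975. (In the limit P → ∞ this tends to ζ(3)/ζ(6).)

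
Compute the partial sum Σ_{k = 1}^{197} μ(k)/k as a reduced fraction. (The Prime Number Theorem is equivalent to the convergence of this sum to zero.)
Σ μ(k)/k = -10619956756869560313065816620548852142822454316540788251493888218559666579195/412585138412243404033282153204433423786722919328407878608465087271542530344602

Values of μ(k) for 1 ≤ k ≤ 197: μ(1) = 1, μ(2) = -1, μ(3) = -1, μ(5) = -1, μ(6) = 1, μ(7) = -1, μ(10) = 1, μ(11) = -1, μ(13) = -1, μ(14) = 1, μ(15) = 1, μ(17) = -1, μ(19) = -1, μ(21) = 1, μ(22) = 1, μ(23) = -1, μ(26) = 1, μ(29) = -1, μ(30) = -1, μ(31) = -1, μ(33) = 1, μ(34) = 1, μ(35) = 1, μ(37) = -1, μ(38) = 1, μ(39) = 1, μ(41) = -1, μ(42) = -1, μ(43) = -1, μ(46) = 1, μ(47) = -1, μ(51) = 1, μ(53) = -1, μ(55) = 1, μ(57) = 1, μ(58) = 1, μ(59) = -1, μ(61) = -1, μ(62) = 1, μ(65) = 1, μ(66) = -1, μ(67) = -1, μ(69) = 1, μ(70) = -1, μ(71) = -1, μ(73) = -1, μ(74) = 1, μ(77) = 1, μ(78) = -1, μ(79) = -1, μ(82) = 1, μ(83) = -1, μ(85) = 1, μ(86) = 1, μ(87) = 1, μ(89) = -1, μ(91) = 1, μ(93) = 1, μ(94) = 1, μ(95) = 1, μ(97) = -1, μ(101) = -1, μ(102) = -1, μ(103) = -1, μ(105) = -1, μ(106) = 1, μ(107) = -1, μ(109) = -1, μ(110) = -1, μ(111) = 1, μ(113) = -1, μ(114) = -1, μ(115) = 1, μ(118) = 1, μ(119) = 1, μ(122) = 1, μ(123) = 1, μ(127) = -1, μ(129) = 1, μ(130) = -1, μ(131) = -1, μ(133) = 1, μ(134) = 1, μ(137) = -1, μ(138) = -1, μ(139) = -1, μ(141) = 1, μ(142) = 1, μ(143) = 1, μ(145) = 1, μ(146) = 1, μ(149) = -1, μ(151) = -1, μ(154) = -1, μ(155) = 1, μ(157) = -1, μ(158) = 1, μ(159) = 1, μ(161) = 1, μ(163) = -1, μ(165) = -1, μ(166) = 1, μ(167) = -1, μ(170) = -1, μ(173) = -1, μ(174) = -1, μ(177) = 1, μ(178) = 1, μ(179) = -1, μ(181) = -1, μ(182) = -1, μ(183) = 1, μ(185) = 1, μ(186) = -1, μ(187) = 1, μ(190) = -1, μ(191) = -1, μ(193) = -1, μ(194) = 1, μ(195) = -1, μ(197) = -1, with μ = 0 on non-squarefree integers. Summing μ(k)/k for k where μ(k) ≠ 0 gives -10619956756869560313065816620548852142822454316540788251493888218559666579195/412585138412243404033282153204433423786722919328407878608465087271542530344602 ≈ -0.0257. (PNT ⟺ this sum → 0 as n → ∞.)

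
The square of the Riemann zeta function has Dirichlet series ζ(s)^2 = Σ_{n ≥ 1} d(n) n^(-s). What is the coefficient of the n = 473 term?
d(473) = 4

ζ(s)^2 = (Σ 1/m^s)(Σ 1/k^s). The coefficient of 1/n^s in the product is the number of ordered pairs (m, k) with mk = n, which equals d(n). For n = 473, divisors are [1, 11, 43, 473], so d(473) = 4.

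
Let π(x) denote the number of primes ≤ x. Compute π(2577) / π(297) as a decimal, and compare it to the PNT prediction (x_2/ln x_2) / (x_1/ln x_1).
π(2577)/π(297) = 375/62 ≈ 6.0484;  PNT prediction ≈ 6.2899.

π(297) = 62 and π(2577) = 375, so π(2577)/π(297) ≈ 6.0484. The PNT-predicted ratio is (2577/ln(2577)) / (297/ln(297)) ≈ 6.2899. The two agree to within a few percent, as expected.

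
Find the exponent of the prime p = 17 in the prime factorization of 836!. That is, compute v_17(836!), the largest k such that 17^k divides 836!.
v_17(836!) = 51

Legendre's formula: v_p(n!) = Σ_{k ≥ 1} ⌊n / p^k⌋. For p = 17, n = 836, the terms are:
  ⌊836/17^1⌋ = ⌊836/17⌋ = 49
  ⌊836/17^2⌋ = ⌊836/289⌋ = 2
(the next term ⌊836/17^3⌋ = 0, terminating the sum). Summing: v_17(836!) = 49 + 2 = 51.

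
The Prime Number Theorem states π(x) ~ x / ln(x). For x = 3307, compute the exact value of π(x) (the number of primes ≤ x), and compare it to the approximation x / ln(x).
π(3307) = 465;  x/ln(x) ≈ 408.08;  relative error ≈ 12.24%.

Directly count primes up to 3307: π(3307) = 465. The PNT approximation gives 3307/ln(3307) ≈ 3307/8.10380 ≈ 408.08. Relative error (π(x) − x/ln(x)) / π(x) ≈ 12.24%; the approximation is known to undercount slightly (Li(x) is a better estimate).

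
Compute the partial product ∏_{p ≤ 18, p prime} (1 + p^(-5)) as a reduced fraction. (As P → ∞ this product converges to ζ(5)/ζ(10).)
∏ = 45072610603883567072/43510716535257846875

The primes p ≤ 18 are [2, 3, 5, 7, 11, 13, 17]. For each, (1 + 1/p^5) = (p^5 + 1)/p^5. Multiplying these fractions over p ∈ [2, 3, 5, 7, 11, 13, 17] gives 45072610603883567072/43510716535257846875. (In the limit P → ∞ this tends to ζ(5)/ζ(10).)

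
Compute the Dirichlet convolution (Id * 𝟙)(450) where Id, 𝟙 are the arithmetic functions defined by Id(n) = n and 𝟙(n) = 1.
(Id * 𝟙)(450) = 1209

Divisors of 450: [1, 2, 3, 5, 6, 9, 10, 15, 18, 25, 30, 45, 50, 75, 90, 150, 225, 450]. For each d | 450:
  d = 1: Id(1) · 𝟙(450/1) = 1 · 1 = 1
  d = 2: Id(2) · 𝟙(450/2) = 2 · 1 = 2
  d = 3: Id(3) · 𝟙(450/3) = 3 · 1 = 3
  d = 5: Id(5) · 𝟙(450/5) = 5 · 1 = 5
  d = 6: Id(6) · 𝟙(450/6) = 6 · 1 = 6
  d = 9: Id(9) · 𝟙(450/9) = 9 · 1 = 9
  d = 10: Id(10) · 𝟙(450/10) = 10 · 1 = 10
  d = 15: Id(15) · 𝟙(450/15) = 15 · 1 = 15
  d = 18: Id(18) · 𝟙(450/18) = 18 · 1 = 18
  d = 25: Id(25) · 𝟙(450/25) = 25 · 1 = 25
  d = 30: Id(30) · 𝟙(450/30) = 30 · 1 = 30
  d = 45: Id(45) · 𝟙(450/45) = 45 · 1 = 45
  d = 50: Id(50) · 𝟙(450/50) = 50 · 1 = 50
  d = 75: Id(75) · 𝟙(450/75) = 75 · 1 = 75
  d = 90: Id(90) · 𝟙(450/90) = 90 · 1 = 90
  d = 150: Id(150) · 𝟙(450/150) = 150 · 1 = 150
  d = 225: Id(225) · 𝟙(450/225) = 225 · 1 = 225
  d = 450: Id(450) · 𝟙(450/450) = 450 · 1 = 450
Summing: (Id * 𝟙)(450) = 1 + 2 + 3 + 5 + 6 + 9 + 10 + 15 + 18 + 25 + 30 + 45 + 50 + 75 + 90 + 150 + 225 + 450 = 1209.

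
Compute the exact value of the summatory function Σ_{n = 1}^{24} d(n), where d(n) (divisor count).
Σ_{n ≤ 24} d(n) = 84

Compute d(n) for each 1 ≤ n ≤ 24: d(1) = 1, d(2) = 2, d(3) = 2, d(4) = 3, d(5) = 2, d(6) = 4, d(7) = 2, d(8) = 4, d(9) = 3, d(10) = 4, d(11) = 2, d(12) = 6, d(13) = 2, d(14) = 4, d(15) = 4, d(16) = 5, d(17) = 2, d(18) = 6, d(19) = 2, d(20) = 6, d(21) = 4, d(22) = 4, d(23) = 2, d(24) = 8. Summing all 24 values: 84. (Dirichlet's divisor formula: Σ_{n ≤ x} d(n) = x ln(x) + (2γ − 1) x + O(√x). For x = 24, the asymptotic estimate is ≈ 79.98.)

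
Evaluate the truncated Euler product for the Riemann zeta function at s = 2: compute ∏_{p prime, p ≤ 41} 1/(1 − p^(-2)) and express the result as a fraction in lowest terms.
∏ = 10043314222393291843289/6135418369257504768000

The primes p ≤ 41 are [2, 3, 5, 7, 11, 13, 17, 19, 23, 29, 31, 37, 41]. For each prime, (1 − 1/p^2)^(-1) = p^2 / (p^2 − 1). The product is (1 − 1/2^2)^(-1), (1 − 1/3^2)^(-1), (1 − 1/5^2)^(-1), (1 − 1/7^2)^(-1), (1 − 1/11^2)^(-1), (1 − 1/13^2)^(-1), (1 − 1/17^2)^(-1), (1 − 1/19^2)^(-1), (1 − 1/23^2)^(-1), (1 − 1/29^2)^(-1), (1 − 1/31^2)^(-1), (1 − 1/37^2)^(-1), (1 − 1/41^2)^(-1) = ∏ p^2 / (p^2 − 1) = 10043314222393291843289/6135418369257504768000.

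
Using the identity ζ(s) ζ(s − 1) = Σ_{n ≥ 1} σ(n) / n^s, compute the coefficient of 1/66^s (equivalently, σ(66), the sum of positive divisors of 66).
σ(66) = 144

In the product (Σ m^0/m^s)(Σ k / k^s) = Σ (Σ_{d | n} d) / n^s, the coefficient of 1/n^s is σ(n) = Σ_{d | n} d. For n = 66, divisors are [1, 2, 3, 6, 11, 22, 33, 66]; summing: σ(66) = 144.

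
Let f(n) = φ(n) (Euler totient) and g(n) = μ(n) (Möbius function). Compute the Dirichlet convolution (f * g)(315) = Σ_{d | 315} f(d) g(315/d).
(φ * μ)(315) = 60

Divisors of 315: [1, 3, 5, 7, 9, 15, 21, 35, 45, 63, 105, 315]. For each d | 315:
  d = 1: φ(1) · μ(315/1) = 1 · 0 = 0
  d = 3: φ(3) · μ(315/3) = 2 · -1 = -2
  d = 5: φ(5) · μ(315/5) = 4 · 0 = 0
  d = 7: φ(7) · μ(315/7) = 6 · 0 = 0
  d = 9: φ(9) · μ(315/9) = 6 · 1 = 6
  d = 15: φ(15) · μ(315/15) = 8 · 1 = 8
  d = 21: φ(21) · μ(315/21) = 12 · 1 = 12
  d = 35: φ(35) · μ(315/35) = 24 · 0 = 0
  d = 45: φ(45) · μ(315/45) = 24 · -1 = -24
  d = 63: φ(63) · μ(315/63) = 36 · -1 = -36
  d = 105: φ(105) · μ(315/105) = 48 · -1 = -48
  d = 315: φ(315) · μ(315/315) = 144 · 1 = 144
Summing: (φ * μ)(315) = 0 + -2 + 0 + 0 + 6 + 8 + 12 + 0 + -24 + -36 + -48 + 144 = 60.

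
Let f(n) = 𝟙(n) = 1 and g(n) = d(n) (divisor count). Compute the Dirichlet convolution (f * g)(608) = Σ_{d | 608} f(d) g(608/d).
(𝟙 * d)(608) = 63

Divisors of 608: [1, 2, 4, 8, 16, 19, 32, 38, 76, 152, 304, 608]. For each d | 608:
  d = 1: 𝟙(1) · d(608/1) = 1 · 12 = 12
  d = 2: 𝟙(2) · d(608/2) = 1 · 10 = 10
  d = 4: 𝟙(4) · d(608/4) = 1 · 8 = 8
  d = 8: 𝟙(8) · d(608/8) = 1 · 6 = 6
  d = 16: 𝟙(16) · d(608/16) = 1 · 4 = 4
  d = 19: 𝟙(19) · d(608/19) = 1 · 6 = 6
  d = 32: 𝟙(32) · d(608/32) = 1 · 2 = 2
  d = 38: 𝟙(38) · d(608/38) = 1 · 5 = 5
  d = 76: 𝟙(76) · d(608/76) = 1 · 4 = 4
  d = 152: 𝟙(152) · d(608/152) = 1 · 3 = 3
  d = 304: 𝟙(304) · d(608/304) = 1 · 2 = 2
  d = 608: 𝟙(608) · d(608/608) = 1 · 1 = 1
Summing: (𝟙 * d)(608) = 12 + 10 + 8 + 6 + 4 + 6 + 2 + 5 + 4 + 3 + 2 + 1 = 63.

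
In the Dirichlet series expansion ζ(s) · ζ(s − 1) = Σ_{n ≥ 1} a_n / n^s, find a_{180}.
σ(180) = 546

In the product (Σ m^0/m^s)(Σ k / k^s) = Σ (Σ_{d | n} d) / n^s, the coefficient of 1/n^s is σ(n) = Σ_{d | n} d. For n = 180, divisors are [1, 2, 3, 4, 5, 6, 9, 10, 12, 15, 18, 20, 30, 36, 45, 60, 90, 180]; summing: σ(180) = 546.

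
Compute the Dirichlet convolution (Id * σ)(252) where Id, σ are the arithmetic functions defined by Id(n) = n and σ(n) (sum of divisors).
(Id * σ)(252) = 8670

Divisors of 252: [1, 2, 3, 4, 6, 7, 9, 12, 14, 18, 21, 28, 36, 42, 63, 84, 126, 252]. For each d | 252:
  d = 1: Id(1) · σ(252/1) = 1 · 728 = 728
  d = 2: Id(2) · σ(252/2) = 2 · 312 = 624
  d = 3: Id(3) · σ(252/3) = 3 · 224 = 672
  d = 4: Id(4) · σ(252/4) = 4 · 104 = 416
  d = 6: Id(6) · σ(252/6) = 6 · 96 = 576
  d = 7: Id(7) · σ(252/7) = 7 · 91 = 637
  d = 9: Id(9) · σ(252/9) = 9 · 56 = 504
  d = 12: Id(12) · σ(252/12) = 12 · 32 = 384
  d = 14: Id(14) · σ(252/14) = 14 · 39 = 546
  d = 18: Id(18) · σ(252/18) = 18 · 24 = 432
  d = 21: Id(21) · σ(252/21) = 21 · 28 = 588
  d = 28: Id(28) · σ(252/28) = 28 · 13 = 364
  d = 36: Id(36) · σ(252/36) = 36 · 8 = 288
  d = 42: Id(42) · σ(252/42) = 42 · 12 = 504
  d = 63: Id(63) · σ(252/63) = 63 · 7 = 441
  d = 84: Id(84) · σ(252/84) = 84 · 4 = 336
  d = 126: Id(126) · σ(252/126) = 126 · 3 = 378
  d = 252: Id(252) · σ(252/252) = 252 · 1 = 252
Summing: (Id * σ)(252) = 728 + 624 + 672 + 416 + 576 + 637 + 504 + 384 + 546 + 432 + 588 + 364 + 288 + 504 + 441 + 336 + 378 + 252 = 8670.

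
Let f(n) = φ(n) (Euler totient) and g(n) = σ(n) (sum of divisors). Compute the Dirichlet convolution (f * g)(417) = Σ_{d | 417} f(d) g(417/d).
(φ * σ)(417) = 1668

Divisors of 417: [1, 3, 139, 417]. For each d | 417:
  d = 1: φ(1) · σ(417/1) = 1 · 560 = 560
  d = 3: φ(3) · σ(417/3) = 2 · 140 = 280
  d = 139: φ(139) · σ(417/139) = 138 · 4 = 552
  d = 417: φ(417) · σ(417/417) = 276 · 1 = 276
Summing: (φ * σ)(417) = 560 + 280 + 552 + 276 = 1668.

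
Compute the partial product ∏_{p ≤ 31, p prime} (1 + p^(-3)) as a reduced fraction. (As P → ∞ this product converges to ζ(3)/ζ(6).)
∏ = 123276368443014873612288/104343309932640260237195

The primes p ≤ 31 are [2, 3, 5, 7, 11, 13, 17, 19, 23, 29, 31]. For each, (1 + 1/p^3) = (p^3 + 1)/p^3. Multiplying these fractions over p ∈ [2, 3, 5, 7, 11, 13, 17, 19, 23, 29, 31] gives 123276368443014873612288/104343309932640260237195. (In the limit P → ∞ this tends to ζ(3)/ζ(6).)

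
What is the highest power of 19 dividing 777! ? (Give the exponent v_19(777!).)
v_19(777!) = 42

Legendre's formula: v_p(n!) = Σ_{k ≥ 1} ⌊n / p^k⌋. For p = 19, n = 777, the terms are:
  ⌊777/19^1⌋ = ⌊777/19⌋ = 40
  ⌊777/19^2⌋ = ⌊777/361⌋ = 2
(the next term ⌊777/19^3⌋ = 0, terminating the sum). Summing: v_19(777!) = 40 + 2 = 42.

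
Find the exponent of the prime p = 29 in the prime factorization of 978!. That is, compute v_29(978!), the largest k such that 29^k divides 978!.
v_29(978!) = 34

Legendre's formula: v_p(n!) = Σ_{k ≥ 1} ⌊n / p^k⌋. For p = 29, n = 978, the terms are:
  ⌊978/29^1⌋ = ⌊978/29⌋ = 33
  ⌊978/29^2⌋ = ⌊978/841⌋ = 1
(the next term ⌊978/29^3⌋ = 0, terminating the sum). Summing: v_29(978!) = 33 + 1 = 34.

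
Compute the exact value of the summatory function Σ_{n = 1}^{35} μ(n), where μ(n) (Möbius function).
Σ_{n ≤ 35} μ(n) = -1

Compute μ(n) for each 1 ≤ n ≤ 35: μ(1) = 1, μ(2) = -1, μ(3) = -1, μ(4) = 0, μ(5) = -1, μ(6) = 1, μ(7) = -1, μ(8) = 0, μ(9) = 0, μ(10) = 1, μ(11) = -1, μ(12) = 0, μ(13) = -1, μ(14) = 1, μ(15) = 1, μ(16) = 0, μ(17) = -1, μ(18) = 0, μ(19) = -1, μ(20) = 0, μ(21) = 1, μ(22) = 1, μ(23) = -1, μ(24) = 0, μ(25) = 0, μ(26) = 1, μ(27) = 0, μ(28) = 0, μ(29) = -1, μ(30) = -1, μ(31) = -1, μ(32) = 0, μ(33) = 1, μ(34) = 1, μ(35) = 1. Summing all 35 values: -1. (Mertens function M(x) = Σ_{n ≤ x} μ(n); on average M(x) should be small (PNT ⟺ M(x) = o(x)).)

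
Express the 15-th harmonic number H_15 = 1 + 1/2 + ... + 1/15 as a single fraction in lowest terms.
H_15 = 1195757/360360

Direct summation: H_15 = 1 + 1/2 + ... + 1/15. The least common denominator is lcm(1, ..., 15) = 360360; over this denominator the numerator is 360360 + 180180 + 120120 + 90090 + 72072 + 60060 + 51480 + 45045 + 40040 + 36036 + 32760 + 30030 + 27720 + 25740 + 24024 = 1195757, so H_15 = 1195757/360360 (already in lowest terms) ≈ 3.31823. (The PNT-adjacent estimate ln(15) + γ ≈ 3.28527 matches within O(1/n).)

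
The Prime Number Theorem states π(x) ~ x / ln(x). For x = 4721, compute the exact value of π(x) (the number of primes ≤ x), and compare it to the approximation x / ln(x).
π(4721) = 636;  x/ln(x) ≈ 558.05;  relative error ≈ 12.26%.

Directly count primes up to 4721: π(4721) = 636. The PNT approximation gives 4721/ln(4721) ≈ 4721/8.45978 ≈ 558.05. Relative error (π(x) − x/ln(x)) / π(x) ≈ 12.26%; the approximation is known to undercount slightly (Li(x) is a better estimate).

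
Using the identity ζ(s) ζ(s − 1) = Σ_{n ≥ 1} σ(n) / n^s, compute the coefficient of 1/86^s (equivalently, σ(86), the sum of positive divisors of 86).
σ(86) = 132

In the product (Σ m^0/m^s)(Σ k / k^s) = Σ (Σ_{d | n} d) / n^s, the coefficient of 1/n^s is σ(n) = Σ_{d | n} d. For n = 86, divisors are [1, 2, 43, 86]; summing: σ(86) = 132.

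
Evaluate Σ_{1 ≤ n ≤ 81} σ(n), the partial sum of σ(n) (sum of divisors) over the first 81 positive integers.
Σ_{n ≤ 81} σ(n) = 5435

Compute σ(n) for each 1 ≤ n ≤ 81: σ(1) = 1, σ(2) = 3, σ(3) = 4, σ(4) = 7, σ(5) = 6, σ(6) = 12, σ(7) = 8, σ(8) = 15, σ(9) = 13, σ(10) = 18, σ(11) = 12, σ(12) = 28, σ(13) = 14, σ(14) = 24, σ(15) = 24, σ(16) = 31, σ(17) = 18, σ(18) = 39, σ(19) = 20, σ(20) = 42, σ(21) = 32, σ(22) = 36, σ(23) = 24, σ(24) = 60, σ(25) = 31, σ(26) = 42, σ(27) = 40, σ(28) = 56, σ(29) = 30, σ(30) = 72, σ(31) = 32, σ(32) = 63, σ(33) = 48, σ(34) = 54, σ(35) = 48, σ(36) = 91, σ(37) = 38, σ(38) = 60, σ(39) = 56, σ(40) = 90, σ(41) = 42, σ(42) = 96, σ(43) = 44, σ(44) = 84, σ(45) = 78, σ(46) = 72, σ(47) = 48, σ(48) = 124, σ(49) = 57, σ(50) = 93, σ(51) = 72, σ(52) = 98, σ(53) = 54, σ(54) = 120, σ(55) = 72, σ(56) = 120, σ(57) = 80, σ(58) = 90, σ(59) = 60, σ(60) = 168, σ(61) = 62, σ(62) = 96, σ(63) = 104, σ(64) = 127, σ(65) = 84, σ(66) = 144, σ(67) = 68, σ(68) = 126, σ(69) = 96, σ(70) = 144, σ(71) = 72, σ(72) = 195, σ(73) = 74, σ(74) = 114, σ(75) = 124, σ(76) = 140, σ(77) = 96, σ(78) = 168, σ(79) = 80, σ(80) = 186, σ(81) = 121. Summing all 81 values: 5435. (Average order: Σ_{n ≤ x} σ(n) ~ (π²/12) x². For x = 81, (π²/12)·81² ≈ 5396.21.)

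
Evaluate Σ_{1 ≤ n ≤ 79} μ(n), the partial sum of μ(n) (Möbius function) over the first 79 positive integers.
Σ_{n ≤ 79} μ(n) = -4

Compute μ(n) for each 1 ≤ n ≤ 79: μ(1) = 1, μ(2) = -1, μ(3) = -1, μ(4) = 0, μ(5) = -1, μ(6) = 1, μ(7) = -1, μ(8) = 0, μ(9) = 0, μ(10) = 1, μ(11) = -1, μ(12) = 0, μ(13) = -1, μ(14) = 1, μ(15) = 1, μ(16) = 0, μ(17) = -1, μ(18) = 0, μ(19) = -1, μ(20) = 0, μ(21) = 1, μ(22) = 1, μ(23) = -1, μ(24) = 0, μ(25) = 0, μ(26) = 1, μ(27) = 0, μ(28) = 0, μ(29) = -1, μ(30) = -1, μ(31) = -1, μ(32) = 0, μ(33) = 1, μ(34) = 1, μ(35) = 1, μ(36) = 0, μ(37) = -1, μ(38) = 1, μ(39) = 1, μ(40) = 0, μ(41) = -1, μ(42) = -1, μ(43) = -1, μ(44) = 0, μ(45) = 0, μ(46) = 1, μ(47) = -1, μ(48) = 0, μ(49) = 0, μ(50) = 0, μ(51) = 1, μ(52) = 0, μ(53) = -1, μ(54) = 0, μ(55) = 1, μ(56) = 0, μ(57) = 1, μ(58) = 1, μ(59) = -1, μ(60) = 0, μ(61) = -1, μ(62) = 1, μ(63) = 0, μ(64) = 0, μ(65) = 1, μ(66) = -1, μ(67) = -1, μ(68) = 0, μ(69) = 1, μ(70) = -1, μ(71) = -1, μ(72) = 0, μ(73) = -1, μ(74) = 1, μ(75) = 0, μ(76) = 0, μ(77) = 1, μ(78) = -1, μ(79) = -1. Summing all 79 values: -4. (Mertens function M(x) = Σ_{n ≤ x} μ(n); on average M(x) should be small (PNT ⟺ M(x) = o(x)).)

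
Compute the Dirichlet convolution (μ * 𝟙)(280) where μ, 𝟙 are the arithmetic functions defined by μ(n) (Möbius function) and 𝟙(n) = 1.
(μ * 𝟙)(280) = 0

Divisors of 280: [1, 2, 4, 5, 7, 8, 10, 14, 20, 28, 35, 40, 56, 70, 140, 280]. For each d | 280:
  d = 1: μ(1) · 𝟙(280/1) = 1 · 1 = 1
  d = 2: μ(2) · 𝟙(280/2) = -1 · 1 = -1
  d = 4: μ(4) · 𝟙(280/4) = 0 · 1 = 0
  d = 5: μ(5) · 𝟙(280/5) = -1 · 1 = -1
  d = 7: μ(7) · 𝟙(280/7) = -1 · 1 = -1
  d = 8: μ(8) · 𝟙(280/8) = 0 · 1 = 0
  d = 10: μ(10) · 𝟙(280/10) = 1 · 1 = 1
  d = 14: μ(14) · 𝟙(280/14) = 1 · 1 = 1
  d = 20: μ(20) · 𝟙(280/20) = 0 · 1 = 0
  d = 28: μ(28) · 𝟙(280/28) = 0 · 1 = 0
  d = 35: μ(35) · 𝟙(280/35) = 1 · 1 = 1
  d = 40: μ(40) · 𝟙(280/40) = 0 · 1 = 0
  d = 56: μ(56) · 𝟙(280/56) = 0 · 1 = 0
  d = 70: μ(70) · 𝟙(280/70) = -1 · 1 = -1
  d = 140: μ(140) · 𝟙(280/140) = 0 · 1 = 0
  d = 280: μ(280) · 𝟙(280/280) = 0 · 1 = 0
Summing: (μ * 𝟙)(280) = 1 + -1 + 0 + -1 + -1 + 0 + 1 + 1 + 0 + 0 + 1 + 0 + 0 + -1 + 0 + 0 = 0.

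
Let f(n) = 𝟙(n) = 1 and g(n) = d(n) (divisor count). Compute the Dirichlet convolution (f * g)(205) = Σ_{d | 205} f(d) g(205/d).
(𝟙 * d)(205) = 9

Divisors of 205: [1, 5, 41, 205]. For each d | 205:
  d = 1: 𝟙(1) · d(205/1) = 1 · 4 = 4
  d = 5: 𝟙(5) · d(205/5) = 1 · 2 = 2
  d = 41: 𝟙(41) · d(205/41) = 1 · 2 = 2
  d = 205: 𝟙(205) · d(205/205) = 1 · 1 = 1
Summing: (𝟙 * d)(205) = 4 + 2 + 2 + 1 = 9.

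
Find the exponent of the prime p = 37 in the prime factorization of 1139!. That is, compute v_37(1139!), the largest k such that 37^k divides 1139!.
v_37(1139!) = 30

Legendre's formula: v_p(n!) = Σ_{k ≥ 1} ⌊n / p^k⌋. For p = 37, n = 1139, the terms are:
  ⌊1139/37^1⌋ = ⌊1139/37⌋ = 30
(the next term ⌊1139/37^2⌋ = 0, terminating the sum). Summing: v_37(1139!) = 30 = 30.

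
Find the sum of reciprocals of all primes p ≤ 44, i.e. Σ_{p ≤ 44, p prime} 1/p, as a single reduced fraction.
Σ 1/p = 21460568175640361/13082761331670030

π(44) = 14, so the primes ≤ 44 are [2, 3, 5, 7, 11, 13, 17, 19, 23, 29, 31, 37, 41, 43]. Summing 1/p over these primes: 21460568175640361/13082761331670030 ≈ 1.6404. Mertens estimate ln ln(44) + 0.2615 ≈ 1.5923.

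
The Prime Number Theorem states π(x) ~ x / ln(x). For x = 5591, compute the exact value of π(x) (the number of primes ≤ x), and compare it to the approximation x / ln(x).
π(5591) = 738;  x/ln(x) ≈ 647.94;  relative error ≈ 12.20%.

Directly count primes up to 5591: π(5591) = 738. The PNT approximation gives 5591/ln(5591) ≈ 5591/8.62891 ≈ 647.94. Relative error (π(x) − x/ln(x)) / π(x) ≈ 12.20%; the approximation is known to undercount slightly (Li(x) is a better estimate).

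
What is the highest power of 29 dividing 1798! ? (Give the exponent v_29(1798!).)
v_29(1798!) = 64

Legendre's formula: v_p(n!) = Σ_{k ≥ 1} ⌊n / p^k⌋. For p = 29, n = 1798, the terms are:
  ⌊1798/29^1⌋ = ⌊1798/29⌋ = 62
  ⌊1798/29^2⌋ = ⌊1798/841⌋ = 2
(the next term ⌊1798/29^3⌋ = 0, terminating the sum). Summing: v_29(1798!) = 62 + 2 = 64.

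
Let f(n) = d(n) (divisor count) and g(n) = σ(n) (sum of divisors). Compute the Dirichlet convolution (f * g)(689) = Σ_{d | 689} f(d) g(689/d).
(d * σ)(689) = 896

Divisors of 689: [1, 13, 53, 689]. For each d | 689:
  d = 1: d(1) · σ(689/1) = 1 · 756 = 756
  d = 13: d(13) · σ(689/13) = 2 · 54 = 108
  d = 53: d(53) · σ(689/53) = 2 · 14 = 28
  d = 689: d(689) · σ(689/689) = 4 · 1 = 4
Summing: (d * σ)(689) = 756 + 108 + 28 + 4 = 896.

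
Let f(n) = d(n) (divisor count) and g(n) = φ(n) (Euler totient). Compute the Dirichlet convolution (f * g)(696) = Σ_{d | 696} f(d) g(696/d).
(d * φ)(696) = 1800

Divisors of 696: [1, 2, 3, 4, 6, 8, 12, 24, 29, 58, 87, 116, 174, 232, 348, 696]. For each d | 696:
  d = 1: d(1) · φ(696/1) = 1 · 224 = 224
  d = 2: d(2) · φ(696/2) = 2 · 112 = 224
  d = 3: d(3) · φ(696/3) = 2 · 112 = 224
  d = 4: d(4) · φ(696/4) = 3 · 56 = 168
  d = 6: d(6) · φ(696/6) = 4 · 56 = 224
  d = 8: d(8) · φ(696/8) = 4 · 56 = 224
  d = 12: d(12) · φ(696/12) = 6 · 28 = 168
  d = 24: d(24) · φ(696/24) = 8 · 28 = 224
  d = 29: d(29) · φ(696/29) = 2 · 8 = 16
  d = 58: d(58) · φ(696/58) = 4 · 4 = 16
  d = 87: d(87) · φ(696/87) = 4 · 4 = 16
  d = 116: d(116) · φ(696/116) = 6 · 2 = 12
  d = 174: d(174) · φ(696/174) = 8 · 2 = 16
  d = 232: d(232) · φ(696/232) = 8 · 2 = 16
  d = 348: d(348) · φ(696/348) = 12 · 1 = 12
  d = 696: d(696) · φ(696/696) = 16 · 1 = 16
Summing: (d * φ)(696) = 224 + 224 + 224 + 168 + 224 + 224 + 168 + 224 + 16 + 16 + 16 + 12 + 16 + 16 + 12 + 16 = 1800.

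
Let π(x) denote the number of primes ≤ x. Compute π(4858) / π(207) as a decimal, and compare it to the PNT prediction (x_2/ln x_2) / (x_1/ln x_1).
π(4858)/π(207) = 650/46 ≈ 14.1304;  PNT prediction ≈ 14.7439.

π(207) = 46 and π(4858) = 650, so π(4858)/π(207) ≈ 14.1304. The PNT-predicted ratio is (4858/ln(4858)) / (207/ln(207)) ≈ 14.7439. The two agree to within a few percent, as expected.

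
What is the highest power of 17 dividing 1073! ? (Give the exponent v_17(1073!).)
v_17(1073!) = 66

Legendre's formula: v_p(n!) = Σ_{k ≥ 1} ⌊n / p^k⌋. For p = 17, n = 1073, the terms are:
  ⌊1073/17^1⌋ = ⌊1073/17⌋ = 63
  ⌊1073/17^2⌋ = ⌊1073/289⌋ = 3
(the next term ⌊1073/17^3⌋ = 0, terminating the sum). Summing: v_17(1073!) = 63 + 3 = 66.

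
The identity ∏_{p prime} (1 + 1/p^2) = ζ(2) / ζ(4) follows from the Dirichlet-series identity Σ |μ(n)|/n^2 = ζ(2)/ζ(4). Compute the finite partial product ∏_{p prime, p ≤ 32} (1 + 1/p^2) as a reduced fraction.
∏ = 7292191856800000/4827887490090357

The primes p ≤ 32 are [2, 3, 5, 7, 11, 13, 17, 19, 23, 29, 31]. For each, (1 + 1/p^2) = (p^2 + 1)/p^2. Multiplying these fractions over p ∈ [2, 3, 5, 7, 11, 13, 17, 19, 23, 29, 31] gives 7292191856800000/4827887490090357. (In the limit P → ∞ this tends to ζ(2)/ζ(4).)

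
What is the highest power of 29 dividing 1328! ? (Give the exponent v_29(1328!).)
v_29(1328!) = 46

Legendre's formula: v_p(n!) = Σ_{k ≥ 1} ⌊n / p^k⌋. For p = 29, n = 1328, the terms are:
  ⌊1328/29^1⌋ = ⌊1328/29⌋ = 45
  ⌊1328/29^2⌋ = ⌊1328/841⌋ = 1
(the next term ⌊1328/29^3⌋ = 0, terminating the sum). Summing: v_29(1328!) = 45 + 1 = 46.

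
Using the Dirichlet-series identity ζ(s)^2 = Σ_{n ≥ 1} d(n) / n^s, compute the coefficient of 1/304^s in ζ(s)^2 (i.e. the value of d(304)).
d(304) = 10

ζ(s)^2 = (Σ 1/m^s)(Σ 1/k^s). The coefficient of 1/n^s in the product is the number of ordered pairs (m, k) with mk = n, which equals d(n). For n = 304, divisors are [1, 2, 4, 8, 16, 19, 38, 76, 152, 304], so d(304) = 10.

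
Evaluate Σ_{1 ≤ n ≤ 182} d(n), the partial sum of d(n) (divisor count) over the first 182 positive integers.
Σ_{n ≤ 182} d(n) = 981

Compute d(n) for each 1 ≤ n ≤ 182: d(1) = 1, d(2) = 2, d(3) = 2, d(4) = 3, d(5) = 2, d(6) = 4, d(7) = 2, d(8) = 4, d(9) = 3, d(10) = 4, d(11) = 2, d(12) = 6, d(13) = 2, d(14) = 4, d(15) = 4, d(16) = 5, d(17) = 2, d(18) = 6, d(19) = 2, d(20) = 6, d(21) = 4, d(22) = 4, d(23) = 2, d(24) = 8, d(25) = 3, d(26) = 4, d(27) = 4, d(28) = 6, d(29) = 2, d(30) = 8, d(31) = 2, d(32) = 6, d(33) = 4, d(34) = 4, d(35) = 4, d(36) = 9, d(37) = 2, d(38) = 4, d(39) = 4, d(40) = 8, d(41) = 2, d(42) = 8, d(43) = 2, d(44) = 6, d(45) = 6, d(46) = 4, d(47) = 2, d(48) = 10, d(49) = 3, d(50) = 6, d(51) = 4, d(52) = 6, d(53) = 2, d(54) = 8, d(55) = 4, d(56) = 8, d(57) = 4, d(58) = 4, d(59) = 2, d(60) = 12, d(61) = 2, d(62) = 4, d(63) = 6, d(64) = 7, d(65) = 4, d(66) = 8, d(67) = 2, d(68) = 6, d(69) = 4, d(70) = 8, d(71) = 2, d(72) = 12, d(73) = 2, d(74) = 4, d(75) = 6, d(76) = 6, d(77) = 4, d(78) = 8, d(79) = 2, d(80) = 10, d(81) = 5, d(82) = 4, d(83) = 2, d(84) = 12, d(85) = 4, d(86) = 4, d(87) = 4, d(88) = 8, d(89) = 2, d(90) = 12, d(91) = 4, d(92) = 6, d(93) = 4, d(94) = 4, d(95) = 4, d(96) = 12, d(97) = 2, d(98) = 6, d(99) = 6, d(100) = 9, d(101) = 2, d(102) = 8, d(103) = 2, d(104) = 8, d(105) = 8, d(106) = 4, d(107) = 2, d(108) = 12, d(109) = 2, d(110) = 8, d(111) = 4, d(112) = 10, d(113) = 2, d(114) = 8, d(115) = 4, d(116) = 6, d(117) = 6, d(118) = 4, d(119) = 4, d(120) = 16, d(121) = 3, d(122) = 4, d(123) = 4, d(124) = 6, d(125) = 4, d(126) = 12, d(127) = 2, d(128) = 8, d(129) = 4, d(130) = 8, d(131) = 2, d(132) = 12, d(133) = 4, d(134) = 4, d(135) = 8, d(136) = 8, d(137) = 2, d(138) = 8, d(139) = 2, d(140) = 12, d(141) = 4, d(142) = 4, d(143) = 4, d(144) = 15, d(145) = 4, d(146) = 4, d(147) = 6, d(148) = 6, d(149) = 2, d(150) = 12, d(151) = 2, d(152) = 8, d(153) = 6, d(154) = 8, d(155) = 4, d(156) = 12, d(157) = 2, d(158) = 4, d(159) = 4, d(160) = 12, d(161) = 4, d(162) = 10, d(163) = 2, d(164) = 6, d(165) = 8, d(166) = 4, d(167) = 2, d(168) = 16, d(169) = 3, d(170) = 8, d(171) = 6, d(172) = 6, d(173) = 2, d(174) = 8, d(175) = 6, d(176) = 10, d(177) = 4, d(178) = 4, d(179) = 2, d(180) = 18, d(181) = 2, d(182) = 8. Summing all 182 values: 981. (Dirichlet's divisor formula: Σ_{n ≤ x} d(n) = x ln(x) + (2γ − 1) x + O(√x). For x = 182, the asymptotic estimate is ≈ 975.24.)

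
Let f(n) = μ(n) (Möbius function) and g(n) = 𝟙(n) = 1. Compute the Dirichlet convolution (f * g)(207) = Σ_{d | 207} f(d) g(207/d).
(μ * 𝟙)(207) = 0

Divisors of 207: [1, 3, 9, 23, 69, 207]. For each d | 207:
  d = 1: μ(1) · 𝟙(207/1) = 1 · 1 = 1
  d = 3: μ(3) · 𝟙(207/3) = -1 · 1 = -1
  d = 9: μ(9) · 𝟙(207/9) = 0 · 1 = 0
  d = 23: μ(23) · 𝟙(207/23) = -1 · 1 = -1
  d = 69: μ(69) · 𝟙(207/69) = 1 · 1 = 1
  d = 207: μ(207) · 𝟙(207/207) = 0 · 1 = 0
Summing: (μ * 𝟙)(207) = 1 + -1 + 0 + -1 + 1 + 0 = 0.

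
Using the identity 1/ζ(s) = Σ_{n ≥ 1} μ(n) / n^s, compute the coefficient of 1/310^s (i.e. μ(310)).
μ(310) = -1

Factor n = 310 = 2 · 5 · 31. μ(n) = 0 if any exponent ≥ 2 (not squarefree); otherwise μ(n) = (−1)^{ω(n)} where ω(n) is the number of distinct prime factors. Applying: μ(310) = -1.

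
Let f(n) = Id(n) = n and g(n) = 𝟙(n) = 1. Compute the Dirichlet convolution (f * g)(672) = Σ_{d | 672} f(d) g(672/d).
(Id * 𝟙)(672) = 2016

Divisors of 672: [1, 2, 3, 4, 6, 7, 8, 12, 14, 16, 21, 24, 28, 32, 42, 48, 56, 84, 96, 112, 168, 224, 336, 672]. For each d | 672:
  d = 1: Id(1) · 𝟙(672/1) = 1 · 1 = 1
  d = 2: Id(2) · 𝟙(672/2) = 2 · 1 = 2
  d = 3: Id(3) · 𝟙(672/3) = 3 · 1 = 3
  d = 4: Id(4) · 𝟙(672/4) = 4 · 1 = 4
  d = 6: Id(6) · 𝟙(672/6) = 6 · 1 = 6
  d = 7: Id(7) · 𝟙(672/7) = 7 · 1 = 7
  d = 8: Id(8) · 𝟙(672/8) = 8 · 1 = 8
  d = 12: Id(12) · 𝟙(672/12) = 12 · 1 = 12
  d = 14: Id(14) · 𝟙(672/14) = 14 · 1 = 14
  d = 16: Id(16) · 𝟙(672/16) = 16 · 1 = 16
  d = 21: Id(21) · 𝟙(672/21) = 21 · 1 = 21
  d = 24: Id(24) · 𝟙(672/24) = 24 · 1 = 24
  d = 28: Id(28) · 𝟙(672/28) = 28 · 1 = 28
  d = 32: Id(32) · 𝟙(672/32) = 32 · 1 = 32
  d = 42: Id(42) · 𝟙(672/42) = 42 · 1 = 42
  d = 48: Id(48) · 𝟙(672/48) = 48 · 1 = 48
  d = 56: Id(56) · 𝟙(672/56) = 56 · 1 = 56
  d = 84: Id(84) · 𝟙(672/84) = 84 · 1 = 84
  d = 96: Id(96) · 𝟙(672/96) = 96 · 1 = 96
  d = 112: Id(112) · 𝟙(672/112) = 112 · 1 = 112
  d = 168: Id(168) · 𝟙(672/168) = 168 · 1 = 168
  d = 224: Id(224) · 𝟙(672/224) = 224 · 1 = 224
  d = 336: Id(336) · 𝟙(672/336) = 336 · 1 = 336
  d = 672: Id(672) · 𝟙(672/672) = 672 · 1 = 672
Summing: (Id * 𝟙)(672) = 1 + 2 + 3 + 4 + 6 + 7 + 8 + 12 + 14 + 16 + 21 + 24 + 28 + 32 + 42 + 48 + 56 + 84 + 96 + 112 + 168 + 224 + 336 + 672 = 2016.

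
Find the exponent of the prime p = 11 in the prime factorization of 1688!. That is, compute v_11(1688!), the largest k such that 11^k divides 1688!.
v_11(1688!) = 167

Legendre's formula: v_p(n!) = Σ_{k ≥ 1} ⌊n / p^k⌋. For p = 11, n = 1688, the terms are:
  ⌊1688/11^1⌋ = ⌊1688/11⌋ = 153
  ⌊1688/11^2⌋ = ⌊1688/121⌋ = 13
  ⌊1688/11^3⌋ = ⌊1688/1331⌋ = 1
(the next term ⌊1688/11^4⌋ = 0, terminating the sum). Summing: v_11(1688!) = 153 + 13 + 1 = 167.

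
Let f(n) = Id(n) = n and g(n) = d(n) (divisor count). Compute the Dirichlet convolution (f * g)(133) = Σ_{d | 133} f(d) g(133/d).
(Id * d)(133) = 189

Divisors of 133: [1, 7, 19, 133]. For each d | 133:
  d = 1: Id(1) · d(133/1) = 1 · 4 = 4
  d = 7: Id(7) · d(133/7) = 7 · 2 = 14
  d = 19: Id(19) · d(133/19) = 19 · 2 = 38
  d = 133: Id(133) · d(133/133) = 133 · 1 = 133
Summing: (Id * d)(133) = 4 + 14 + 38 + 133 = 189.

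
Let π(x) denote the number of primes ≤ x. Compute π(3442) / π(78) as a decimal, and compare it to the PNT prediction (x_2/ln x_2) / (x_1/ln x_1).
π(3442)/π(78) = 481/21 ≈ 22.9048;  PNT prediction ≈ 23.6074.

π(78) = 21 and π(3442) = 481, so π(3442)/π(78) ≈ 22.9048. The PNT-predicted ratio is (3442/ln(3442)) / (78/ln(78)) ≈ 23.6074. The two agree to within a few percent, as expected.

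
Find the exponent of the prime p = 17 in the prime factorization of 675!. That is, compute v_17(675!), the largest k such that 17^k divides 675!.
v_17(675!) = 41

Legendre's formula: v_p(n!) = Σ_{k ≥ 1} ⌊n / p^k⌋. For p = 17, n = 675, the terms are:
  ⌊675/17^1⌋ = ⌊675/17⌋ = 39
  ⌊675/17^2⌋ = ⌊675/289⌋ = 2
(the next term ⌊675/17^3⌋ = 0, terminating the sum). Summing: v_17(675!) = 39 + 2 = 41.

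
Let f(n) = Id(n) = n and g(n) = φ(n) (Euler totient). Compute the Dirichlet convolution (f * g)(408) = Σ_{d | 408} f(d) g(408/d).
(Id * φ)(408) = 3300

Divisors of 408: [1, 2, 3, 4, 6, 8, 12, 17, 24, 34, 51, 68, 102, 136, 204, 408]. For each d | 408:
  d = 1: Id(1) · φ(408/1) = 1 · 128 = 128
  d = 2: Id(2) · φ(408/2) = 2 · 64 = 128
  d = 3: Id(3) · φ(408/3) = 3 · 64 = 192
  d = 4: Id(4) · φ(408/4) = 4 · 32 = 128
  d = 6: Id(6) · φ(408/6) = 6 · 32 = 192
  d = 8: Id(8) · φ(408/8) = 8 · 32 = 256
  d = 12: Id(12) · φ(408/12) = 12 · 16 = 192
  d = 17: Id(17) · φ(408/17) = 17 · 8 = 136
  d = 24: Id(24) · φ(408/24) = 24 · 16 = 384
  d = 34: Id(34) · φ(408/34) = 34 · 4 = 136
  d = 51: Id(51) · φ(408/51) = 51 · 4 = 204
  d = 68: Id(68) · φ(408/68) = 68 · 2 = 136
  d = 102: Id(102) · φ(408/102) = 102 · 2 = 204
  d = 136: Id(136) · φ(408/136) = 136 · 2 = 272
  d = 204: Id(204) · φ(408/204) = 204 · 1 = 204
  d = 408: Id(408) · φ(408/408) = 408 · 1 = 408
Summing: (Id * φ)(408) = 128 + 128 + 192 + 128 + 192 + 256 + 192 + 136 + 384 + 136 + 204 + 136 + 204 + 272 + 204 + 408 = 3300.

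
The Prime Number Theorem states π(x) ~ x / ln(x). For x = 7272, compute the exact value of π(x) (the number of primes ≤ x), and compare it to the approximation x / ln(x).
π(7272) = 928;  x/ln(x) ≈ 817.83;  relative error ≈ 11.87%.

Directly count primes up to 7272: π(7272) = 928. The PNT approximation gives 7272/ln(7272) ≈ 7272/8.89179 ≈ 817.83. Relative error (π(x) − x/ln(x)) / π(x) ≈ 11.87%; the approximation is known to undercount slightly (Li(x) is a better estimate).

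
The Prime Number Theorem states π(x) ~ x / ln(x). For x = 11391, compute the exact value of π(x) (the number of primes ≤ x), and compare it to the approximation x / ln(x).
π(11391) = 1374;  x/ln(x) ≈ 1219.52;  relative error ≈ 11.24%.

Directly count primes up to 11391: π(11391) = 1374. The PNT approximation gives 11391/ln(11391) ≈ 11391/9.34058 ≈ 1219.52. Relative error (π(x) − x/ln(x)) / π(x) ≈ 11.24%; the approximation is known to undercount slightly (Li(x) is a better estimate).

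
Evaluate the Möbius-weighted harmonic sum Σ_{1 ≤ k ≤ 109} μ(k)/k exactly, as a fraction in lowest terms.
Σ μ(k)/k = -112507215014412420639528093186025954164982/6660357067091784194720860996953995468452315

Values of μ(k) for 1 ≤ k ≤ 109: μ(1) = 1, μ(2) = -1, μ(3) = -1, μ(5) = -1, μ(6) = 1, μ(7) = -1, μ(10) = 1, μ(11) = -1, μ(13) = -1, μ(14) = 1, μ(15) = 1, μ(17) = -1, μ(19) = -1, μ(21) = 1, μ(22) = 1, μ(23) = -1, μ(26) = 1, μ(29) = -1, μ(30) = -1, μ(31) = -1, μ(33) = 1, μ(34) = 1, μ(35) = 1, μ(37) = -1, μ(38) = 1, μ(39) = 1, μ(41) = -1, μ(42) = -1, μ(43) = -1, μ(46) = 1, μ(47) = -1, μ(51) = 1, μ(53) = -1, μ(55) = 1, μ(57) = 1, μ(58) = 1, μ(59) = -1, μ(61) = -1, μ(62) = 1, μ(65) = 1, μ(66) = -1, μ(67) = -1, μ(69) = 1, μ(70) = -1, μ(71) = -1, μ(73) = -1, μ(74) = 1, μ(77) = 1, μ(78) = -1, μ(79) = -1, μ(82) = 1, μ(83) = -1, μ(85) = 1, μ(86) = 1, μ(87) = 1, μ(89) = -1, μ(91) = 1, μ(93) = 1, μ(94) = 1, μ(95) = 1, μ(97) = -1, μ(101) = -1, μ(102) = -1, μ(103) = -1, μ(105) = -1, μ(106) = 1, μ(107) = -1, μ(109) = -1, with μ = 0 on non-squarefree integers. Summing μ(k)/k for k where μ(k) ≠ 0 gives -112507215014412420639528093186025954164982/6660357067091784194720860996953995468452315 ≈ -0.0169. (PNT ⟺ this sum → 0 as n → ∞.)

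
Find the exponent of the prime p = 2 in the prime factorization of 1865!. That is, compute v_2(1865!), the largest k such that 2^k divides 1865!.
v_2(1865!) = 1859

Legendre's formula: v_p(n!) = Σ_{k ≥ 1} ⌊n / p^k⌋. For p = 2, n = 1865, the terms are:
  ⌊1865/2^1⌋ = ⌊1865/2⌋ = 932
  ⌊1865/2^2⌋ = ⌊1865/4⌋ = 466
  ⌊1865/2^3⌋ = ⌊1865/8⌋ = 233
  ⌊1865/2^4⌋ = ⌊1865/16⌋ = 116
  ⌊1865/2^5⌋ = ⌊1865/32⌋ = 58
  ⌊1865/2^6⌋ = ⌊1865/64⌋ = 29
  ⌊1865/2^7⌋ = ⌊1865/128⌋ = 14
  ⌊1865/2^8⌋ = ⌊1865/256⌋ = 7
  ⌊1865/2^9⌋ = ⌊1865/512⌋ = 3
  ⌊1865/2^10⌋ = ⌊1865/1024⌋ = 1
(the next term ⌊1865/2^11⌋ = 0, terminating the sum). Summing: v_2(1865!) = 932 + 466 + 233 + 116 + 58 + 29 + 14 + 7 + 3 + 1 = 1859.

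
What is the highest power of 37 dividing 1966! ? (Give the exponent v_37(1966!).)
v_37(1966!) = 54

Legendre's formula: v_p(n!) = Σ_{k ≥ 1} ⌊n / p^k⌋. For p = 37, n = 1966, the terms are:
  ⌊1966/37^1⌋ = ⌊1966/37⌋ = 53
  ⌊1966/37^2⌋ = ⌊1966/1369⌋ = 1
(the next term ⌊1966/37^3⌋ = 0, terminating the sum). Summing: v_37(1966!) = 53 + 1 = 54.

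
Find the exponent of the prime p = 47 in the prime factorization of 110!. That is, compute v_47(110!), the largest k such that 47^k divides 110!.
v_47(110!) = 2

Legendre's formula: v_p(n!) = Σ_{k ≥ 1} ⌊n / p^k⌋. For p = 47, n = 110, the terms are:
  ⌊110/47^1⌋ = ⌊110/47⌋ = 2
(the next term ⌊110/47^2⌋ = 0, terminating the sum). Summing: v_47(110!) = 2 = 2.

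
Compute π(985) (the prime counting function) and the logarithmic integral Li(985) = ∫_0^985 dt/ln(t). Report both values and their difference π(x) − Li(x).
π(985) = 166;  Li(985) ≈ 175.44;  π(x) − Li(x) ≈ -9.44.

Direct count of primes ≤ 985 gives π(985) = 166. Numerical evaluation of the logarithmic integral gives Li(985) ≈ 175.44. The difference π(x) − Li(x) ≈ -9.44 is typically negative for small/moderate x (Li(x) overestimates), though Littlewood's theorem shows this sign changes infinitely often.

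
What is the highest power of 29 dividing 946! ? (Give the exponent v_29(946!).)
v_29(946!) = 33

Legendre's formula: v_p(n!) = Σ_{k ≥ 1} ⌊n / p^k⌋. For p = 29, n = 946, the terms are:
  ⌊946/29^1⌋ = ⌊946/29⌋ = 32
  ⌊946/29^2⌋ = ⌊946/841⌋ = 1
(the next term ⌊946/29^3⌋ = 0, terminating the sum). Summing: v_29(946!) = 32 + 1 = 33.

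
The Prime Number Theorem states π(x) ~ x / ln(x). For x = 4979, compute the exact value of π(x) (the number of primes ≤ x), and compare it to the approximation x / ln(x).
π(4979) = 666;  x/ln(x) ≈ 584.87;  relative error ≈ 12.18%.

Directly count primes up to 4979: π(4979) = 666. The PNT approximation gives 4979/ln(4979) ≈ 4979/8.51298 ≈ 584.87. Relative error (π(x) − x/ln(x)) / π(x) ≈ 12.18%; the approximation is known to undercount slightly (Li(x) is a better estimate).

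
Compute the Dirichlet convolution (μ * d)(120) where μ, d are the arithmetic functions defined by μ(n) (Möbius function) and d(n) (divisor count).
(μ * d)(120) = 1

Divisors of 120: [1, 2, 3, 4, 5, 6, 8, 10, 12, 15, 20, 24, 30, 40, 60, 120]. For each d | 120:
  d = 1: μ(1) · d(120/1) = 1 · 16 = 16
  d = 2: μ(2) · d(120/2) = -1 · 12 = -12
  d = 3: μ(3) · d(120/3) = -1 · 8 = -8
  d = 4: μ(4) · d(120/4) = 0 · 8 = 0
  d = 5: μ(5) · d(120/5) = -1 · 8 = -8
  d = 6: μ(6) · d(120/6) = 1 · 6 = 6
  d = 8: μ(8) · d(120/8) = 0 · 4 = 0
  d = 10: μ(10) · d(120/10) = 1 · 6 = 6
  d = 12: μ(12) · d(120/12) = 0 · 4 = 0
  d = 15: μ(15) · d(120/15) = 1 · 4 = 4
  d = 20: μ(20) · d(120/20) = 0 · 4 = 0
  d = 24: μ(24) · d(120/24) = 0 · 2 = 0
  d = 30: μ(30) · d(120/30) = -1 · 3 = -3
  d = 40: μ(40) · d(120/40) = 0 · 2 = 0
  d = 60: μ(60) · d(120/60) = 0 · 2 = 0
  d = 120: μ(120) · d(120/120) = 0 · 1 = 0
Summing: (μ * d)(120) = 16 + -12 + -8 + 0 + -8 + 6 + 0 + 6 + 0 + 4 + 0 + 0 + -3 + 0 + 0 + 0 = 1.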